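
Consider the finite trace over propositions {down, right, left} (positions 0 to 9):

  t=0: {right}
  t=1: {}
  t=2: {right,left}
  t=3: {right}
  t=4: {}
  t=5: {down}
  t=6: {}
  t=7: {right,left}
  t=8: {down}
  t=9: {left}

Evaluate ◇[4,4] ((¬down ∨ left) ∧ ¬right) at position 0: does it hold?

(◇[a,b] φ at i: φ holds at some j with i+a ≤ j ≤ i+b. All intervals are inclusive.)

Yes

Check ((¬down ∨ left) ∧ ¬right) at each j in [4,4]:
  j=4: true
Found at j=4 → formula holds.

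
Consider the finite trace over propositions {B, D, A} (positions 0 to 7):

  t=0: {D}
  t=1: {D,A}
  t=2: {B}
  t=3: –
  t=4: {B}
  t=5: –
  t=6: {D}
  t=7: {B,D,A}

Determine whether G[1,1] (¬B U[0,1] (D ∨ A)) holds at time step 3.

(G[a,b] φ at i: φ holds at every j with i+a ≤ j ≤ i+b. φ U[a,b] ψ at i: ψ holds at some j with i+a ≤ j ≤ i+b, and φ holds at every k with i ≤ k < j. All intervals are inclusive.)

Check (¬B U[0,1] (D ∨ A)) at every j in [4,4]:
  j=4: fails
Fails at j=4 → formula fails.

False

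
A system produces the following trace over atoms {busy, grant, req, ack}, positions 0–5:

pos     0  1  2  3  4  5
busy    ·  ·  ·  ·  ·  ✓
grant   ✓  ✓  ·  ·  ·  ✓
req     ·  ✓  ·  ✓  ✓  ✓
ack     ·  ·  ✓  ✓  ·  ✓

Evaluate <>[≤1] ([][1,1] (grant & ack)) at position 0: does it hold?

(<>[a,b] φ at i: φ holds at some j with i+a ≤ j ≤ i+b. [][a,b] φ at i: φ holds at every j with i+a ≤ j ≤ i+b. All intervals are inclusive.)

Check [][1,1] (grant & ack) at each j in [0,1]:
  j=0: fails at 1
  j=1: fails at 2
No position in the window satisfies it → formula fails.

Does not hold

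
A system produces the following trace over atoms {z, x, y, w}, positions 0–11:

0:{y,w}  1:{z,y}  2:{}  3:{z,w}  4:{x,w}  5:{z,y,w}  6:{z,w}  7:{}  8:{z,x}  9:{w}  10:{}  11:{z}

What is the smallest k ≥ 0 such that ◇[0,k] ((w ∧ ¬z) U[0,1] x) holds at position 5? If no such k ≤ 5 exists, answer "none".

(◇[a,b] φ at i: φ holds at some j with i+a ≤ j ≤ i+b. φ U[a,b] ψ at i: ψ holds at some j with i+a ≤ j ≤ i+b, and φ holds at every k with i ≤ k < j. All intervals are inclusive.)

Scan j = 5,6,… for ((w ∧ ¬z) U[0,1] x):
  j=5: fails
  j=6: fails
  j=7: fails
  j=8: holds
First hit at j=8, so smallest k = 8-5 = 3.

3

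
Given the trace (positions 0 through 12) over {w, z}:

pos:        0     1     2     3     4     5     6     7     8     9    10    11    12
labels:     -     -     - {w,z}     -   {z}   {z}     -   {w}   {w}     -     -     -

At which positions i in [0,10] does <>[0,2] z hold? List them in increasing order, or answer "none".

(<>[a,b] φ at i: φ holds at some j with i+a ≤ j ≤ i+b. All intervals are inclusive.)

Evaluate at each i in [0,10]:
  i=0: ✗ (none in [0,2])
  i=1: ✓ (witness j=3)
  i=2: ✓ (witness j=3)
  i=3: ✓ (witness j=3)
  i=4: ✓ (witness j=5)
  i=5: ✓ (witness j=5)
  i=6: ✓ (witness j=6)
  i=7: ✗ (none in [7,9])
  i=8: ✗ (none in [8,10])
  i=9: ✗ (none in [9,11])
  i=10: ✗ (none in [10,12])

1, 2, 3, 4, 5, 6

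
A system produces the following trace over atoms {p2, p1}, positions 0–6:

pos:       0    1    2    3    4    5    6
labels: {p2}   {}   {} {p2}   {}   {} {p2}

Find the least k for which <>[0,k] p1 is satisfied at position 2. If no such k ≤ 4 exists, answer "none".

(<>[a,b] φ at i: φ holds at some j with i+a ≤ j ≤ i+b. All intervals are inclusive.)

Scan j = 2,3,… for p1:
  j=2: fails
  j=3: fails
  j=4: fails
  j=5: fails
  j=6: fails
No j in [2,6] satisfies it → none.

none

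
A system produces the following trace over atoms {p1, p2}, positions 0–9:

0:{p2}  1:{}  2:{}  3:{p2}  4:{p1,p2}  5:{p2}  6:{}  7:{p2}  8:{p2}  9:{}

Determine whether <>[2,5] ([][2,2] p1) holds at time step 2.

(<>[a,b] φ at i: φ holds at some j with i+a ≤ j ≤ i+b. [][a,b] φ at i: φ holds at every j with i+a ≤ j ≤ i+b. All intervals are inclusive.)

Check [][2,2] p1 at each j in [4,7]:
  j=4: fails at 6
  j=5: fails at 7
  j=6: fails at 8
  j=7: fails at 9
No position in the window satisfies it → formula fails.

False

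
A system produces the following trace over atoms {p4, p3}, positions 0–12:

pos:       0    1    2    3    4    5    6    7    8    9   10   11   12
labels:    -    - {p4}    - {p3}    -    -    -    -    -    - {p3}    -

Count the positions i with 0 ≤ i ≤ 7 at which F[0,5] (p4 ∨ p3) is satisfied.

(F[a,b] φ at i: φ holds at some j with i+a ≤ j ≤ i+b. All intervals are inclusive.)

7

Evaluate at each i in [0,7]:
  i=0: ✓ (witness j=2)
  i=1: ✓ (witness j=2)
  i=2: ✓ (witness j=2)
  i=3: ✓ (witness j=4)
  i=4: ✓ (witness j=4)
  i=5: ✗ (none in [5,10])
  i=6: ✓ (witness j=11)
  i=7: ✓ (witness j=11)
Positions where it holds: {0, 1, 2, 3, 4, 6, 7} → 7.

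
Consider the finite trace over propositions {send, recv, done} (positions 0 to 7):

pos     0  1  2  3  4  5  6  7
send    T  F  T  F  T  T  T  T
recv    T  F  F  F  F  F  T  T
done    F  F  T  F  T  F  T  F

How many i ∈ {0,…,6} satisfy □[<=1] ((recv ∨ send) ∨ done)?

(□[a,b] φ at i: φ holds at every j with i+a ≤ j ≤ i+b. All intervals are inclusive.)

Evaluate at each i in [0,6]:
  i=0: ✗ (fails at j=1)
  i=1: ✗ (fails at j=1)
  i=2: ✗ (fails at j=3)
  i=3: ✗ (fails at j=3)
  i=4: ✓ (all of [4,5])
  i=5: ✓ (all of [5,6])
  i=6: ✓ (all of [6,7])
Positions where it holds: {4, 5, 6} → 3.

3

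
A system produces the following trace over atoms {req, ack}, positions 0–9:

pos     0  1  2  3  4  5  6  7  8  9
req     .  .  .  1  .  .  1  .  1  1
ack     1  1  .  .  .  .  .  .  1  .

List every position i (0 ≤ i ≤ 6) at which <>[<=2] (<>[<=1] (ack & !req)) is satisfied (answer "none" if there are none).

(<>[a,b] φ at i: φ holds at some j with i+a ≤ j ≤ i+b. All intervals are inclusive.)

0, 1

Evaluate at each i in [0,6]:
  i=0: ✓ (witness j=0)
  i=1: ✓ (witness j=1)
  i=2: ✗ (none in [2,4])
  i=3: ✗ (none in [3,5])
  i=4: ✗ (none in [4,6])
  i=5: ✗ (none in [5,7])
  i=6: ✗ (none in [6,8])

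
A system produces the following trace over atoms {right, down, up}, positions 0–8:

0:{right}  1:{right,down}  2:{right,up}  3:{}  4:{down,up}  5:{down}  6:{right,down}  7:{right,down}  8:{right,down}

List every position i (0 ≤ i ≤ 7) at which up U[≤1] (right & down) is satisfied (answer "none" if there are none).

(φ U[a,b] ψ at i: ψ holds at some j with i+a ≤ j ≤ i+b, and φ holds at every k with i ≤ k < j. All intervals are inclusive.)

1, 6, 7

Evaluate at each i in [0,7]:
  i=0: ✗ (lhs fails at k=0 before rhs at j=1)
  i=1: ✓ (rhs at j=1)
  i=2: ✗ (no rhs in [2,3])
  i=3: ✗ (no rhs in [3,4])
  i=4: ✗ (no rhs in [4,5])
  i=5: ✗ (lhs fails at k=5 before rhs at j=6)
  i=6: ✓ (rhs at j=6)
  i=7: ✓ (rhs at j=7)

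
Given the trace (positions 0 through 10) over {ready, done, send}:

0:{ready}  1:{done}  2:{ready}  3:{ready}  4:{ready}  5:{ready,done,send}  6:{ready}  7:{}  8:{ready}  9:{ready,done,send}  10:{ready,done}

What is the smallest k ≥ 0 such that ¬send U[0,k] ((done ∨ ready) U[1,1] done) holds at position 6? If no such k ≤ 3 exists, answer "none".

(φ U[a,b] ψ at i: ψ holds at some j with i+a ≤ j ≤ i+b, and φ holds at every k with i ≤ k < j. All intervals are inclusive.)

2

Need earliest j ≥ 6 with ((done ∨ ready) U[1,1] done), and ¬send at every k in [6,j-1].
  j=6: rhs fails.
  j=7: rhs fails.
  j=8: rhs holds; lhs holds on [6,7]. k = 2.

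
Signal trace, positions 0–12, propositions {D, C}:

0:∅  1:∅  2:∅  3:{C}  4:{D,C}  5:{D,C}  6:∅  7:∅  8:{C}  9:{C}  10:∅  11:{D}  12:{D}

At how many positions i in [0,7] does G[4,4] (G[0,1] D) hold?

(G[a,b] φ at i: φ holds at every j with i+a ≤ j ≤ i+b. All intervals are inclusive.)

Evaluate at each i in [0,7]:
  i=0: ✓ (all of [4,4])
  i=1: ✗ (fails at j=5)
  i=2: ✗ (fails at j=6)
  i=3: ✗ (fails at j=7)
  i=4: ✗ (fails at j=8)
  i=5: ✗ (fails at j=9)
  i=6: ✗ (fails at j=10)
  i=7: ✓ (all of [11,11])
Positions where it holds: {0, 7} → 2.

2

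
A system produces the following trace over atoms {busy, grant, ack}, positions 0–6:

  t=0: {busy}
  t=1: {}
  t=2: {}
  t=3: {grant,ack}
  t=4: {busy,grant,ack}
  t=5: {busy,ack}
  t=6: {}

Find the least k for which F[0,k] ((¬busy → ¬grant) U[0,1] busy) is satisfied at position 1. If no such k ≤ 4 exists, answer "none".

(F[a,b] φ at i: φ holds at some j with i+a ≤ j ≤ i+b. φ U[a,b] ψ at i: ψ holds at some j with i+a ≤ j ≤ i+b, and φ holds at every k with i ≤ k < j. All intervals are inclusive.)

Scan j = 1,2,… for ((¬busy → ¬grant) U[0,1] busy):
  j=1: fails
  j=2: fails
  j=3: fails
  j=4: holds
First hit at j=4, so smallest k = 4-1 = 3.

3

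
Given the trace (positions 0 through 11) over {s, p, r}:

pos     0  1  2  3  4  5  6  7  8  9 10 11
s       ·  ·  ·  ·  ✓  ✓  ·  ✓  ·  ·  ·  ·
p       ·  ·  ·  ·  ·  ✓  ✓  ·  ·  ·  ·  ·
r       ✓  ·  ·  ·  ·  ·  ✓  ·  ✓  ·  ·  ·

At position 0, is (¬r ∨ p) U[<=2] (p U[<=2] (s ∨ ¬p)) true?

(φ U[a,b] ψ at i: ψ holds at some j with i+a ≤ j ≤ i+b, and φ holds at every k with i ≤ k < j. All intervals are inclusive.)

Need some j in [0,2] with (p U[<=2] (s ∨ ¬p)), and (¬r ∨ p) at every k in [0,j-1].
  j=0: (p U[<=2] (s ∨ ¬p)) holds; no prefix to check → satisfied.

Holds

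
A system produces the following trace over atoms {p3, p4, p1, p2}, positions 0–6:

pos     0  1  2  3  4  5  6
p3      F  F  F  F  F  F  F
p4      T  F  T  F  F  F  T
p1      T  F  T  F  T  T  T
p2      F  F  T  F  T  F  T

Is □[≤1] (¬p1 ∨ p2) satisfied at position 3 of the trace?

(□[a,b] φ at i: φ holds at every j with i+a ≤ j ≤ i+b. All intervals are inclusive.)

True

Check (¬p1 ∨ p2) at every j in [3,4]:
  j=3: true
  j=4: true
All positions satisfy it → formula holds.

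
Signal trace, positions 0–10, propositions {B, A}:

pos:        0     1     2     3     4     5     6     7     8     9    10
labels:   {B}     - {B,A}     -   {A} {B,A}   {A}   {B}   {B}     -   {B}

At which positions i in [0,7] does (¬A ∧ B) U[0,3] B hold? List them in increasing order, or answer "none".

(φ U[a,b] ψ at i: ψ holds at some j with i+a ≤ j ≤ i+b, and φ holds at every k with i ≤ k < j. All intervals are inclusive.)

0, 2, 5, 7

Evaluate at each i in [0,7]:
  i=0: ✓ (rhs at j=0)
  i=1: ✗ (lhs fails at k=1 before rhs at j=2)
  i=2: ✓ (rhs at j=2)
  i=3: ✗ (lhs fails at k=3 before rhs at j=5)
  i=4: ✗ (lhs fails at k=4 before rhs at j=5)
  i=5: ✓ (rhs at j=5)
  i=6: ✗ (lhs fails at k=6 before rhs at j=7)
  i=7: ✓ (rhs at j=7)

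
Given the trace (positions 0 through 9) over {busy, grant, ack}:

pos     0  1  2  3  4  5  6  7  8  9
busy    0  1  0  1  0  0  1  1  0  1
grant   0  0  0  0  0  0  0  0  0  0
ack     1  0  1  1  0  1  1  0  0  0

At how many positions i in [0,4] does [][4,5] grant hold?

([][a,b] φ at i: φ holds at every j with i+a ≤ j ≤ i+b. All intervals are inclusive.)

0

Evaluate at each i in [0,4]:
  i=0: ✗ (fails at j=4)
  i=1: ✗ (fails at j=5)
  i=2: ✗ (fails at j=6)
  i=3: ✗ (fails at j=7)
  i=4: ✗ (fails at j=8)
Positions where it holds: {} → 0.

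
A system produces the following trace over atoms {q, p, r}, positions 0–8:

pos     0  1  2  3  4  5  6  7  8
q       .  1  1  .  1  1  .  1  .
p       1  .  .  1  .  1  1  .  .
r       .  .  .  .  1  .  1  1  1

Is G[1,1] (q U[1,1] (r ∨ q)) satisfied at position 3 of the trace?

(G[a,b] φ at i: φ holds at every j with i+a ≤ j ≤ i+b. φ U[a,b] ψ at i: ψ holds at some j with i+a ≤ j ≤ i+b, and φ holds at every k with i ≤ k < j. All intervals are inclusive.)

Yes

Check (q U[1,1] (r ∨ q)) at every j in [4,4]:
  j=4: holds
All positions satisfy it → formula holds.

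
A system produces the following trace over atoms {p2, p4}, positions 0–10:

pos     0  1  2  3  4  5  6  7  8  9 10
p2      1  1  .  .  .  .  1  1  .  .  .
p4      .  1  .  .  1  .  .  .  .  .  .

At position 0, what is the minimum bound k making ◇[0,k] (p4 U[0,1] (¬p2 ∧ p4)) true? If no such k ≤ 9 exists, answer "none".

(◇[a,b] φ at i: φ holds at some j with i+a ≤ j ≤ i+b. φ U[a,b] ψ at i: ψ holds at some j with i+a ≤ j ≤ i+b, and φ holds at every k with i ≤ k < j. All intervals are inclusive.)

4

Scan j = 0,1,… for (p4 U[0,1] (¬p2 ∧ p4)):
  j=0: fails
  j=1: fails
  j=2: fails
  j=3: fails
  j=4: holds
First hit at j=4, so smallest k = 4-0 = 4.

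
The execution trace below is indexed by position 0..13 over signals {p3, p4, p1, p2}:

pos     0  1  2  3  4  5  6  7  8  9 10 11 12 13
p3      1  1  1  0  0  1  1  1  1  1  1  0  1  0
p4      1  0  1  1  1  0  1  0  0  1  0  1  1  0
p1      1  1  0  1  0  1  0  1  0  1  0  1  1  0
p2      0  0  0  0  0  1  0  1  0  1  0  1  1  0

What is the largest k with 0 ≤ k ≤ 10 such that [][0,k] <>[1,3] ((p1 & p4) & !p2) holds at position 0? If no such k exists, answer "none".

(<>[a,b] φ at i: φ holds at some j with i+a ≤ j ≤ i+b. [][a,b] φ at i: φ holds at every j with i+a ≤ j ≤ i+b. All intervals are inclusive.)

2

<>[1,3] ((p1 & p4) & !p2) must hold from j=0 onward; find where it first fails.
  j=0: holds
  j=1: holds
  j=2: holds
  j=3: fails
Holds on [0,2], so largest k = 2.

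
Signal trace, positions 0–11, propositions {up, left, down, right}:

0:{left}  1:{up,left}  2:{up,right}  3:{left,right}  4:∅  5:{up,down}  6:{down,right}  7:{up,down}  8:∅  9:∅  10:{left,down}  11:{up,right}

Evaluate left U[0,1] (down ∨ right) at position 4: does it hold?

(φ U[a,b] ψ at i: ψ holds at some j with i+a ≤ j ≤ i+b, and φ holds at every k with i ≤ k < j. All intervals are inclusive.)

Need some j in [4,5] with (down ∨ right), and left at every k in [4,j-1].
  j=4: (down ∨ right) false.
  j=5: (down ∨ right) holds, but left fails at k=4 → not this j.
No j in the window works → until fails.

Does not hold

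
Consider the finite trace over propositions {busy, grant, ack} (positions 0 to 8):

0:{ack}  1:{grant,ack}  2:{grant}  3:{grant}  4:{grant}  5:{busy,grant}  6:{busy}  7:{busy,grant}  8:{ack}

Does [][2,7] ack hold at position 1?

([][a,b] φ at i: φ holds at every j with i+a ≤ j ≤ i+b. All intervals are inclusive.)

Check ack at every j in [3,8]:
  j=3: false
  j=4: false
  j=5: false
  j=6: false
  j=7: false
  j=8: true
Fails at j=3 → formula fails.

Does not hold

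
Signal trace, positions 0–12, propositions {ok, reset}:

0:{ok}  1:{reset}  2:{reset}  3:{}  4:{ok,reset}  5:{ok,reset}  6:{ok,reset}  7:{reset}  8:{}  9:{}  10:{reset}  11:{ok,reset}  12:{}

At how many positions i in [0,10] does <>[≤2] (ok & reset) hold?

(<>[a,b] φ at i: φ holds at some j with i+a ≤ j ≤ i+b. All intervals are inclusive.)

Evaluate at each i in [0,10]:
  i=0: ✗ (none in [0,2])
  i=1: ✗ (none in [1,3])
  i=2: ✓ (witness j=4)
  i=3: ✓ (witness j=4)
  i=4: ✓ (witness j=4)
  i=5: ✓ (witness j=5)
  i=6: ✓ (witness j=6)
  i=7: ✗ (none in [7,9])
  i=8: ✗ (none in [8,10])
  i=9: ✓ (witness j=11)
  i=10: ✓ (witness j=11)
Positions where it holds: {2, 3, 4, 5, 6, 9, 10} → 7.

7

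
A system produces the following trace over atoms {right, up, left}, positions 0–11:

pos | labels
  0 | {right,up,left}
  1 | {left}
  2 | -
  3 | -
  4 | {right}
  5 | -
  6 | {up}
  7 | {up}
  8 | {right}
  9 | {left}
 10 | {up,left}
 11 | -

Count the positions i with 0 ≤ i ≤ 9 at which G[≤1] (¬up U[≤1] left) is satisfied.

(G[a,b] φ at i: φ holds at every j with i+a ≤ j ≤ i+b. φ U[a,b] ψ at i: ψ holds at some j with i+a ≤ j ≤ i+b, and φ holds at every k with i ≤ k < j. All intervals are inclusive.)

Evaluate at each i in [0,9]:
  i=0: ✓ (all of [0,1])
  i=1: ✗ (fails at j=2)
  i=2: ✗ (fails at j=2)
  i=3: ✗ (fails at j=3)
  i=4: ✗ (fails at j=4)
  i=5: ✗ (fails at j=5)
  i=6: ✗ (fails at j=6)
  i=7: ✗ (fails at j=7)
  i=8: ✓ (all of [8,9])
  i=9: ✓ (all of [9,10])
Positions where it holds: {0, 8, 9} → 3.

3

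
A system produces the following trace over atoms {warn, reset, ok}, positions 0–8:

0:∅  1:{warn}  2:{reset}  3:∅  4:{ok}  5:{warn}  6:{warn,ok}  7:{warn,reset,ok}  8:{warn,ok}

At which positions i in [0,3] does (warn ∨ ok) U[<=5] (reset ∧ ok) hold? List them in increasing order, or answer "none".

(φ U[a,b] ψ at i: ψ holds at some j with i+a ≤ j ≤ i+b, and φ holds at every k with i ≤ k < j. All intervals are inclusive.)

Evaluate at each i in [0,3]:
  i=0: ✗ (no rhs in [0,5])
  i=1: ✗ (no rhs in [1,6])
  i=2: ✗ (lhs fails at k=2 before rhs at j=7)
  i=3: ✗ (lhs fails at k=3 before rhs at j=7)

none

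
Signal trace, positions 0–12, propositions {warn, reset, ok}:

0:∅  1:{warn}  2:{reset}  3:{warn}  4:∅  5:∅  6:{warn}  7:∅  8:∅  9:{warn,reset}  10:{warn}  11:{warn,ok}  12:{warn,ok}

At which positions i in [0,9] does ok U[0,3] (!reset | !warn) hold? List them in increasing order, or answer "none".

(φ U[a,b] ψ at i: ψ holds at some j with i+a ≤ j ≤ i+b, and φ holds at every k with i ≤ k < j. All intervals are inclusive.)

0, 1, 2, 3, 4, 5, 6, 7, 8

Evaluate at each i in [0,9]:
  i=0: ✓ (rhs at j=0)
  i=1: ✓ (rhs at j=1)
  i=2: ✓ (rhs at j=2)
  i=3: ✓ (rhs at j=3)
  i=4: ✓ (rhs at j=4)
  i=5: ✓ (rhs at j=5)
  i=6: ✓ (rhs at j=6)
  i=7: ✓ (rhs at j=7)
  i=8: ✓ (rhs at j=8)
  i=9: ✗ (lhs fails at k=9 before rhs at j=10)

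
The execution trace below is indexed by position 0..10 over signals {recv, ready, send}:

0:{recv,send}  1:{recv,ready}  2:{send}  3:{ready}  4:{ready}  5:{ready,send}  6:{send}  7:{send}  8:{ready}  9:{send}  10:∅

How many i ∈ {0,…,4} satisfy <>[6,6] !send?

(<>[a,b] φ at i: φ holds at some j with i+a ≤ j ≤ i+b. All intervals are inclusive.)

2

Evaluate at each i in [0,4]:
  i=0: ✗ (none in [6,6])
  i=1: ✗ (none in [7,7])
  i=2: ✓ (witness j=8)
  i=3: ✗ (none in [9,9])
  i=4: ✓ (witness j=10)
Positions where it holds: {2, 4} → 2.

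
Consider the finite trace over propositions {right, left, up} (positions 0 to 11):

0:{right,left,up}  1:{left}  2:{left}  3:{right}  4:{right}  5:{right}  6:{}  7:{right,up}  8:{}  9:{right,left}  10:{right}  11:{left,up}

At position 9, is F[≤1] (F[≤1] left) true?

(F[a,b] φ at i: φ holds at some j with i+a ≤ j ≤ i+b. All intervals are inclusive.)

Check F[≤1] left at each j in [9,10]:
  j=9: holds (witness at 9)
  j=10: holds (witness at 11)
Found at j=9 → formula holds.

True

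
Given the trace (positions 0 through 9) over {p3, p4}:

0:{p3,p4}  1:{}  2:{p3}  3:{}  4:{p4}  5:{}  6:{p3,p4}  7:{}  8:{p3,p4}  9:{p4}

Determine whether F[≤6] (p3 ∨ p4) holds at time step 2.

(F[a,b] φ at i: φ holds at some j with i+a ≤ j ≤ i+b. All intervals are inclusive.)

Holds

Check (p3 ∨ p4) at each j in [2,8]:
  j=2: true
  j=3: false
  j=4: true
  j=5: false
  j=6: true
  j=7: false
  j=8: true
Found at j=2 → formula holds.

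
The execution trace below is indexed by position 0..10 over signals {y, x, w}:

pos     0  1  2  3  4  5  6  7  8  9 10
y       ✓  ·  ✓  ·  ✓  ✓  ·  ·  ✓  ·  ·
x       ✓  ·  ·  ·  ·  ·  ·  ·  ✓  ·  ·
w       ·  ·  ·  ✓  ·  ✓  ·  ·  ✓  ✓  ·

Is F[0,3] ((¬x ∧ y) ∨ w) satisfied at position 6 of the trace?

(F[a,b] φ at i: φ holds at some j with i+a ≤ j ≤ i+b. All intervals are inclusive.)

Holds

Check ((¬x ∧ y) ∨ w) at each j in [6,9]:
  j=6: false
  j=7: false
  j=8: true
  j=9: true
Found at j=8 → formula holds.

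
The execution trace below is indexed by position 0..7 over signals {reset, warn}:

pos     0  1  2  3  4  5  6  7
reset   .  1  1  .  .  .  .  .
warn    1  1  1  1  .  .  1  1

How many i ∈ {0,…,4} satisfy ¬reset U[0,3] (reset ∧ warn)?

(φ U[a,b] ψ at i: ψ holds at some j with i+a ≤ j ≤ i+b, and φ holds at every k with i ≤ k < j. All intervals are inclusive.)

3

Evaluate at each i in [0,4]:
  i=0: ✓ (rhs at j=1; lhs holds on [0,0])
  i=1: ✓ (rhs at j=1)
  i=2: ✓ (rhs at j=2)
  i=3: ✗ (no rhs in [3,6])
  i=4: ✗ (no rhs in [4,7])
Positions where it holds: {0, 1, 2} → 3.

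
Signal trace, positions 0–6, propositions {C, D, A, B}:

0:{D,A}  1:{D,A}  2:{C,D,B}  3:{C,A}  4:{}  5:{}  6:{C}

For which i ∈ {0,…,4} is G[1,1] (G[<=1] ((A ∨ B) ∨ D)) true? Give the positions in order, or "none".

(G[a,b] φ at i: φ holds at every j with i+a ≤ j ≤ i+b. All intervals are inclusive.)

Evaluate at each i in [0,4]:
  i=0: ✓ (all of [1,1])
  i=1: ✓ (all of [2,2])
  i=2: ✗ (fails at j=3)
  i=3: ✗ (fails at j=4)
  i=4: ✗ (fails at j=5)

0, 1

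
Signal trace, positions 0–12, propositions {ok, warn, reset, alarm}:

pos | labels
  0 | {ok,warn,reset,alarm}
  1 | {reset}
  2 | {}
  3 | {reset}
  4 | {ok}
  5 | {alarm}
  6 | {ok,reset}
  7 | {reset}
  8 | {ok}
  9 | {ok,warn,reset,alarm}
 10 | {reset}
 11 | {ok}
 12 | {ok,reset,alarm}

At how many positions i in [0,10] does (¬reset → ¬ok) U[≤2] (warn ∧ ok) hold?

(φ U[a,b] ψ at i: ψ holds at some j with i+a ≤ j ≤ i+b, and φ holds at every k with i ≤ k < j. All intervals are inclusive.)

Evaluate at each i in [0,10]:
  i=0: ✓ (rhs at j=0)
  i=1: ✗ (no rhs in [1,3])
  i=2: ✗ (no rhs in [2,4])
  i=3: ✗ (no rhs in [3,5])
  i=4: ✗ (no rhs in [4,6])
  i=5: ✗ (no rhs in [5,7])
  i=6: ✗ (no rhs in [6,8])
  i=7: ✗ (lhs fails at k=8 before rhs at j=9)
  i=8: ✗ (lhs fails at k=8 before rhs at j=9)
  i=9: ✓ (rhs at j=9)
  i=10: ✗ (no rhs in [10,12])
Positions where it holds: {0, 9} → 2.

2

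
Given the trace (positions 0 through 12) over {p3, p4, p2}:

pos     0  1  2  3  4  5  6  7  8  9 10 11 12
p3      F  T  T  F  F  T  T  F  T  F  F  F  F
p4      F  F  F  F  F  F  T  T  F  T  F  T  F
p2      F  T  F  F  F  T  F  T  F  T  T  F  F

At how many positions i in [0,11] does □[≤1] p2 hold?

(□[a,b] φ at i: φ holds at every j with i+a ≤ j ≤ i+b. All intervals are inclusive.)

Evaluate at each i in [0,11]:
  i=0: ✗ (fails at j=0)
  i=1: ✗ (fails at j=2)
  i=2: ✗ (fails at j=2)
  i=3: ✗ (fails at j=3)
  i=4: ✗ (fails at j=4)
  i=5: ✗ (fails at j=6)
  i=6: ✗ (fails at j=6)
  i=7: ✗ (fails at j=8)
  i=8: ✗ (fails at j=8)
  i=9: ✓ (all of [9,10])
  i=10: ✗ (fails at j=11)
  i=11: ✗ (fails at j=11)
Positions where it holds: {9} → 1.

1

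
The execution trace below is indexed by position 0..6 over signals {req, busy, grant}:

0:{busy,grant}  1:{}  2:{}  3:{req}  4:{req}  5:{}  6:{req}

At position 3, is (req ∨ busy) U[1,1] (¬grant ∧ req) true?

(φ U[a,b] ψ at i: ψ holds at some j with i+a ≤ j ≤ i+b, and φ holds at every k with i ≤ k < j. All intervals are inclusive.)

Yes

Need some j in [4,4] with (¬grant ∧ req), and (req ∨ busy) at every k in [3,j-1].
  j=4: (¬grant ∧ req) holds; (req ∨ busy) holds at every k in [3,3] → satisfied.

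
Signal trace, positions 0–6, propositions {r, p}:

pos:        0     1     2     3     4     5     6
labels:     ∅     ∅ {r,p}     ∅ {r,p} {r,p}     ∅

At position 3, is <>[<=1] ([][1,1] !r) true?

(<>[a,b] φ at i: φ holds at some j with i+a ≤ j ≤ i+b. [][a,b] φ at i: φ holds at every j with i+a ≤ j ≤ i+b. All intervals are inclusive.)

No

Check [][1,1] !r at each j in [3,4]:
  j=3: fails at 4
  j=4: fails at 5
No position in the window satisfies it → formula fails.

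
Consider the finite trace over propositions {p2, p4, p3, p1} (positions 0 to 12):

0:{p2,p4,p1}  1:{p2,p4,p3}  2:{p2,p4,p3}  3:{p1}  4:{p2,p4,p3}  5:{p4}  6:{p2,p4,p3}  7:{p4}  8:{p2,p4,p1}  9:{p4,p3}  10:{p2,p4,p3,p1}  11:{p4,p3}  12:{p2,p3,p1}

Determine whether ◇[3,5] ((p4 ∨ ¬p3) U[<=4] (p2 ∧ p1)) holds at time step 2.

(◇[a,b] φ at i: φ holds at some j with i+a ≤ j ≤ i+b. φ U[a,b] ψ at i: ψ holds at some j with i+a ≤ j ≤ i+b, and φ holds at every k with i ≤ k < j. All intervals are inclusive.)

Check ((p4 ∨ ¬p3) U[<=4] (p2 ∧ p1)) at each j in [5,7]:
  j=5: holds
  j=6: holds
  j=7: holds
Found at j=5 → formula holds.

Yes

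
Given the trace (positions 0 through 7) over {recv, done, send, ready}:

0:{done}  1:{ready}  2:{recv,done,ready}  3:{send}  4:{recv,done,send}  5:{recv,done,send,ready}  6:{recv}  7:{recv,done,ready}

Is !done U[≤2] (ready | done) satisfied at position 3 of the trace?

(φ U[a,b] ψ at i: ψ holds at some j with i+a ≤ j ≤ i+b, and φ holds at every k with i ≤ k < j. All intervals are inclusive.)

Need some j in [3,5] with (ready | done), and !done at every k in [3,j-1].
  j=3: (ready | done) false.
  j=4: (ready | done) holds; !done holds at every k in [3,3] → satisfied.

True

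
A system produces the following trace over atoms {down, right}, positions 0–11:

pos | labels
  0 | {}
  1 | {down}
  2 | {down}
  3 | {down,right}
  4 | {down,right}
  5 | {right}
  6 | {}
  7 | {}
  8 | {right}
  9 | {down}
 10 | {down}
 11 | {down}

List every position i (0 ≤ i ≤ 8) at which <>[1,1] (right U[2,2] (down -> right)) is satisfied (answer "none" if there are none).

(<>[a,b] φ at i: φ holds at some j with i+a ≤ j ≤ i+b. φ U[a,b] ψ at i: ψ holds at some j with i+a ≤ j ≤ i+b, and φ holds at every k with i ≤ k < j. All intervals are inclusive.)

2, 3

Evaluate at each i in [0,8]:
  i=0: ✗ (none in [1,1])
  i=1: ✗ (none in [2,2])
  i=2: ✓ (witness j=3)
  i=3: ✓ (witness j=4)
  i=4: ✗ (none in [5,5])
  i=5: ✗ (none in [6,6])
  i=6: ✗ (none in [7,7])
  i=7: ✗ (none in [8,8])
  i=8: ✗ (none in [9,9])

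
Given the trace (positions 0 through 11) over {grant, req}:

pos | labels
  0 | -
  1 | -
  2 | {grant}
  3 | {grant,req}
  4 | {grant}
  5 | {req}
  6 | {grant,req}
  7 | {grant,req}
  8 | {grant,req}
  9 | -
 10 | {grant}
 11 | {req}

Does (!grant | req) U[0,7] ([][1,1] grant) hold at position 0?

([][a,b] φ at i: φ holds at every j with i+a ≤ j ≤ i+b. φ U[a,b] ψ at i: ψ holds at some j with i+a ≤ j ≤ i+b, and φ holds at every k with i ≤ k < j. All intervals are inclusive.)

True

Need some j in [0,7] with [][1,1] grant, and (!grant | req) at every k in [0,j-1].
  j=0: [][1,1] grant — fails at 1.
  j=1: [][1,1] grant holds; (!grant | req) holds at every k in [0,0] → satisfied.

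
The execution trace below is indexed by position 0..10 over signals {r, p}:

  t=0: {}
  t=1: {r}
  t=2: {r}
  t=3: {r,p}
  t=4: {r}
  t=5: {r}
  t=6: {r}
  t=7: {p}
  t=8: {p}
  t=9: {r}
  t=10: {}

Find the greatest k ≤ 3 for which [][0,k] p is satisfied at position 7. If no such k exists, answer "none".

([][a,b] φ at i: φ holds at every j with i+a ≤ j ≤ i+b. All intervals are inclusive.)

1

p must hold from j=7 onward; find where it first fails.
  j=7: holds
  j=8: holds
  j=9: fails
Holds on [7,8], so largest k = 1.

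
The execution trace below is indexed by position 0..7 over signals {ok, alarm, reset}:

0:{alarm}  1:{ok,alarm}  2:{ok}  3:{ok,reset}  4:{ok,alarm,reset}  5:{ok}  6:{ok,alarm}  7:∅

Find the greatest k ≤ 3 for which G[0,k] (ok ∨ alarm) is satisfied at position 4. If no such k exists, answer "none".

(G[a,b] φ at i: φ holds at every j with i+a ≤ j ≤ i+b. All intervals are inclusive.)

(ok ∨ alarm) must hold from j=4 onward; find where it first fails.
  j=4: holds
  j=5: holds
  j=6: holds
  j=7: fails
Holds on [4,6], so largest k = 2.

2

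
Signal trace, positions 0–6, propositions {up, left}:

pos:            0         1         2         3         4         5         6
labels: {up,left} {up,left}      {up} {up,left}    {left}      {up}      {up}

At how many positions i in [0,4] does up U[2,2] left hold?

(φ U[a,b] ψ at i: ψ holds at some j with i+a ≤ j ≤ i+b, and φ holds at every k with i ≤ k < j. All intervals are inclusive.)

Evaluate at each i in [0,4]:
  i=0: ✗ (no rhs in [2,2])
  i=1: ✓ (rhs at j=3; lhs holds on [1,2])
  i=2: ✓ (rhs at j=4; lhs holds on [2,3])
  i=3: ✗ (no rhs in [5,5])
  i=4: ✗ (no rhs in [6,6])
Positions where it holds: {1, 2} → 2.

2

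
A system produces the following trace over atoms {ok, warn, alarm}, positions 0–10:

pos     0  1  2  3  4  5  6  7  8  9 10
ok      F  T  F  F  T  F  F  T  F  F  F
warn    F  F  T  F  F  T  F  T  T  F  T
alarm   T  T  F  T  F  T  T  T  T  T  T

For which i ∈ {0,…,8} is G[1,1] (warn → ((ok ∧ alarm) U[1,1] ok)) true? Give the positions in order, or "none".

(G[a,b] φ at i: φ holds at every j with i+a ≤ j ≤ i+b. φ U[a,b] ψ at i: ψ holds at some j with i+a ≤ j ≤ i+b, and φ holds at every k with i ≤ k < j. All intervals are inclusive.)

0, 2, 3, 5, 8

Evaluate at each i in [0,8]:
  i=0: ✓ (all of [1,1])
  i=1: ✗ (fails at j=2)
  i=2: ✓ (all of [3,3])
  i=3: ✓ (all of [4,4])
  i=4: ✗ (fails at j=5)
  i=5: ✓ (all of [6,6])
  i=6: ✗ (fails at j=7)
  i=7: ✗ (fails at j=8)
  i=8: ✓ (all of [9,9])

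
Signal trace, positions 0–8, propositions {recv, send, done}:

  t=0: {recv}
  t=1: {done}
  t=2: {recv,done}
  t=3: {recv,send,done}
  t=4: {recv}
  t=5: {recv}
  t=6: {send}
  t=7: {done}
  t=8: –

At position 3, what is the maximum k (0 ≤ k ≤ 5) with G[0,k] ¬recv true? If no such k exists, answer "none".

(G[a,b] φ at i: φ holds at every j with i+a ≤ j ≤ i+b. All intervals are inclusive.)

¬recv must hold from j=3 onward; find where it first fails.
  j=3: fails → no k works.

none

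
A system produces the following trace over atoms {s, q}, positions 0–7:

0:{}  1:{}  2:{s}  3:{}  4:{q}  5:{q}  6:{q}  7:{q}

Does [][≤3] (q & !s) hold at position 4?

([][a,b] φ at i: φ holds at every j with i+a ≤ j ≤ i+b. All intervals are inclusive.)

Holds

Check (q & !s) at every j in [4,7]:
  j=4: true
  j=5: true
  j=6: true
  j=7: true
All positions satisfy it → formula holds.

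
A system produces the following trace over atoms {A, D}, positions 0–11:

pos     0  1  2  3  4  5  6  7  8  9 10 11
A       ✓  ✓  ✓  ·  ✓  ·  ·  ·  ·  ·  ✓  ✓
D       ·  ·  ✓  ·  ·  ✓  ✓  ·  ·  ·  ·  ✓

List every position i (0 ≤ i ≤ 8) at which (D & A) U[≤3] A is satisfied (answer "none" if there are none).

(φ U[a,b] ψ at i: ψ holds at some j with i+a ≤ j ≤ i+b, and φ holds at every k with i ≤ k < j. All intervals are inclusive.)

0, 1, 2, 4

Evaluate at each i in [0,8]:
  i=0: ✓ (rhs at j=0)
  i=1: ✓ (rhs at j=1)
  i=2: ✓ (rhs at j=2)
  i=3: ✗ (lhs fails at k=3 before rhs at j=4)
  i=4: ✓ (rhs at j=4)
  i=5: ✗ (no rhs in [5,8])
  i=6: ✗ (no rhs in [6,9])
  i=7: ✗ (lhs fails at k=7 before rhs at j=10)
  i=8: ✗ (lhs fails at k=8 before rhs at j=10)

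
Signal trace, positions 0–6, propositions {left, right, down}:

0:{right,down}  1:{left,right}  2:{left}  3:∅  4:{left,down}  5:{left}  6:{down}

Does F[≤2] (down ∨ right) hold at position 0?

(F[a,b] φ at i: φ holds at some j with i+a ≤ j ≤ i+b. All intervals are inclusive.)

Yes

Check (down ∨ right) at each j in [0,2]:
  j=0: true
  j=1: true
  j=2: false
Found at j=0 → formula holds.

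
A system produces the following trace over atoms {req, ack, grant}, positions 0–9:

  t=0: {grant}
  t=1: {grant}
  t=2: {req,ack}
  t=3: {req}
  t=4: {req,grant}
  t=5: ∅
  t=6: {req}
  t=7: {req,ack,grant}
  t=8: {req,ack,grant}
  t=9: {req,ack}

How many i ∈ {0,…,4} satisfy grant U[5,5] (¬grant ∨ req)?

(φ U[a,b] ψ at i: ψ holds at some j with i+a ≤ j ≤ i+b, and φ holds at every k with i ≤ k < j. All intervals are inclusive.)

Evaluate at each i in [0,4]:
  i=0: ✗ (lhs fails at k=2 before rhs at j=5)
  i=1: ✗ (lhs fails at k=2 before rhs at j=6)
  i=2: ✗ (lhs fails at k=2 before rhs at j=7)
  i=3: ✗ (lhs fails at k=3 before rhs at j=8)
  i=4: ✗ (lhs fails at k=5 before rhs at j=9)
Positions where it holds: {} → 0.

0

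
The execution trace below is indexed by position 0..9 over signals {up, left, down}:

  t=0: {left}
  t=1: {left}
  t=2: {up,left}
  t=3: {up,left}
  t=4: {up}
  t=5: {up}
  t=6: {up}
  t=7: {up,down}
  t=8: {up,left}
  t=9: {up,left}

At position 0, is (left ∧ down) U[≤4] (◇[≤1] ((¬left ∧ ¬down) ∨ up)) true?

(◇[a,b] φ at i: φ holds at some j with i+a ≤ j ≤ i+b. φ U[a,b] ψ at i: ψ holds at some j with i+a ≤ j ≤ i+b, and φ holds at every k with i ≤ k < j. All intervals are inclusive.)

Need some j in [0,4] with ◇[≤1] ((¬left ∧ ¬down) ∨ up), and (left ∧ down) at every k in [0,j-1].
  j=0: ◇[≤1] ((¬left ∧ ¬down) ∨ up) — fails (none in [0,1]).
  j=1: ◇[≤1] ((¬left ∧ ¬down) ∨ up) holds, but (left ∧ down) fails at k=0 → not this j.
  j=2: ◇[≤1] ((¬left ∧ ¬down) ∨ up) holds, but (left ∧ down) fails at k=0 → not this j.
  j=3: ◇[≤1] ((¬left ∧ ¬down) ∨ up) holds, but (left ∧ down) fails at k=0 → not this j.
  j=4: ◇[≤1] ((¬left ∧ ¬down) ∨ up) holds, but (left ∧ down) fails at k=0 → not this j.
No j in the window works → until fails.

No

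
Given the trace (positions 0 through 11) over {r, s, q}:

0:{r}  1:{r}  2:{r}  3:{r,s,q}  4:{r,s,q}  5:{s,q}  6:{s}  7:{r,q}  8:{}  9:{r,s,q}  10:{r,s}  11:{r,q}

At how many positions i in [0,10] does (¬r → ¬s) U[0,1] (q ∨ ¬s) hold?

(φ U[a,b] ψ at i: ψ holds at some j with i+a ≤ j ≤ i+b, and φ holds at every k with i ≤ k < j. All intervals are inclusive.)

10

Evaluate at each i in [0,10]:
  i=0: ✓ (rhs at j=0)
  i=1: ✓ (rhs at j=1)
  i=2: ✓ (rhs at j=2)
  i=3: ✓ (rhs at j=3)
  i=4: ✓ (rhs at j=4)
  i=5: ✓ (rhs at j=5)
  i=6: ✗ (lhs fails at k=6 before rhs at j=7)
  i=7: ✓ (rhs at j=7)
  i=8: ✓ (rhs at j=8)
  i=9: ✓ (rhs at j=9)
  i=10: ✓ (rhs at j=11; lhs holds on [10,10])
Positions where it holds: {0, 1, 2, 3, 4, 5, 7, 8, 9, 10} → 10.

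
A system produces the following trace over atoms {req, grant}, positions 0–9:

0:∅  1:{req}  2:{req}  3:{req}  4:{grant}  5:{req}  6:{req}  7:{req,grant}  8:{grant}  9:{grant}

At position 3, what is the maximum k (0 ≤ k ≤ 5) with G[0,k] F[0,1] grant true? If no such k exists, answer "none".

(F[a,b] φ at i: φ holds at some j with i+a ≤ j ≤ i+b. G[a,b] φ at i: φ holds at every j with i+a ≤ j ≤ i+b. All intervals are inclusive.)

F[0,1] grant must hold from j=3 onward; find where it first fails.
  j=3: holds
  j=4: holds
  j=5: fails
Holds on [3,4], so largest k = 1.

1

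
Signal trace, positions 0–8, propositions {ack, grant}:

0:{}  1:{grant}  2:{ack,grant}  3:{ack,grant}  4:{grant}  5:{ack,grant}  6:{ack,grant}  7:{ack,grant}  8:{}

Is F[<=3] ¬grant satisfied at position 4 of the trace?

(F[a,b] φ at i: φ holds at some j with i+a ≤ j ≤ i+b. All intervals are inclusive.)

Does not hold

Check ¬grant at each j in [4,7]:
  j=4: false
  j=5: false
  j=6: false
  j=7: false
No position in the window satisfies it → formula fails.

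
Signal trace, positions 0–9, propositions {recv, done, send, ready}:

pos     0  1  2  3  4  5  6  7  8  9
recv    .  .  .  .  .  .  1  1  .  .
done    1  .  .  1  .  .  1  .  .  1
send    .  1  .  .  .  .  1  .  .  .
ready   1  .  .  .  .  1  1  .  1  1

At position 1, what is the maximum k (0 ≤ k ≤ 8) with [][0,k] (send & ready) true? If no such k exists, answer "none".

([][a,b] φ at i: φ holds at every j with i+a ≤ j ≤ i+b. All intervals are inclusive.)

none

(send & ready) must hold from j=1 onward; find where it first fails.
  j=1: fails → no k works.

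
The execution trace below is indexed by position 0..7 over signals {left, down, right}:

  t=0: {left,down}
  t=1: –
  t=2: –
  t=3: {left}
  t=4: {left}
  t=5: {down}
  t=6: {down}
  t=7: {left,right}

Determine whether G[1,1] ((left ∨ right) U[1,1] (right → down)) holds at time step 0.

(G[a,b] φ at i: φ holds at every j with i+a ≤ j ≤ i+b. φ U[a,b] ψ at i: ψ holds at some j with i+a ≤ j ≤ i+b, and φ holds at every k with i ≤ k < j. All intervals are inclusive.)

No

Check ((left ∨ right) U[1,1] (right → down)) at every j in [1,1]:
  j=1: fails
Fails at j=1 → formula fails.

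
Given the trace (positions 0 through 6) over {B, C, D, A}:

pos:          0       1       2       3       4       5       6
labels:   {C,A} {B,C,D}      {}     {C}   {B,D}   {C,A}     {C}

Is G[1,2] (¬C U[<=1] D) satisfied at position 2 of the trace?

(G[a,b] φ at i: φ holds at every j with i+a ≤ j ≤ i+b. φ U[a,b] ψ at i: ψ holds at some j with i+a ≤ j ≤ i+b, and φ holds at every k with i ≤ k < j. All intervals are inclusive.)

False

Check (¬C U[<=1] D) at every j in [3,4]:
  j=3: fails
  j=4: holds
Fails at j=3 → formula fails.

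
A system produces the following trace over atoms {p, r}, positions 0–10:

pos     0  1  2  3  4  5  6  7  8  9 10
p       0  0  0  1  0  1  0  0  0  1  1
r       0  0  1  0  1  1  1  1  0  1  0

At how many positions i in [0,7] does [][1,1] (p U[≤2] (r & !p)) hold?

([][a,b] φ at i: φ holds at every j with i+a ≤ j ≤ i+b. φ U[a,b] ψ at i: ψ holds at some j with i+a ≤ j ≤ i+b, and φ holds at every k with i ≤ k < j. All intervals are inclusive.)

6

Evaluate at each i in [0,7]:
  i=0: ✗ (fails at j=1)
  i=1: ✓ (all of [2,2])
  i=2: ✓ (all of [3,3])
  i=3: ✓ (all of [4,4])
  i=4: ✓ (all of [5,5])
  i=5: ✓ (all of [6,6])
  i=6: ✓ (all of [7,7])
  i=7: ✗ (fails at j=8)
Positions where it holds: {1, 2, 3, 4, 5, 6} → 6.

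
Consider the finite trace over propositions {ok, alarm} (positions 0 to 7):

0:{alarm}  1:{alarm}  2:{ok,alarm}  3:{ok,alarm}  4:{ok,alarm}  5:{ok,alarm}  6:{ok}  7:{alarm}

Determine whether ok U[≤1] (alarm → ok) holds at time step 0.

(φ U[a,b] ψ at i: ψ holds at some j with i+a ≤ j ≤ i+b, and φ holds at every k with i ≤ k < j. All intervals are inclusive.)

Need some j in [0,1] with (alarm → ok), and ok at every k in [0,j-1].
  j=0: (alarm → ok) false.
  j=1: (alarm → ok) false.
No j in the window works → until fails.

No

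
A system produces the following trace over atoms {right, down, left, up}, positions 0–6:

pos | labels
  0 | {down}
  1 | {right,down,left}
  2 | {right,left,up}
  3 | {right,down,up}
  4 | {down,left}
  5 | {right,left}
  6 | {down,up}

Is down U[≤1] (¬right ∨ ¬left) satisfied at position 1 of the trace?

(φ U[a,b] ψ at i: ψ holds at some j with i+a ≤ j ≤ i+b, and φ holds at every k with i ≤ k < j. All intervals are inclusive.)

Need some j in [1,2] with (¬right ∨ ¬left), and down at every k in [1,j-1].
  j=1: (¬right ∨ ¬left) false.
  j=2: (¬right ∨ ¬left) false.
No j in the window works → until fails.

No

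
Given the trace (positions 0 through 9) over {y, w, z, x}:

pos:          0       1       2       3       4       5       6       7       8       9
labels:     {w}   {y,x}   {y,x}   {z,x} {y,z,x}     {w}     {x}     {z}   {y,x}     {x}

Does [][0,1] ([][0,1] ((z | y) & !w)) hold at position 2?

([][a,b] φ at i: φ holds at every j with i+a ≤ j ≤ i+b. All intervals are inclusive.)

Yes

Check [][0,1] ((z | y) & !w) at every j in [2,3]:
  j=2: holds on [2,3]
  j=3: holds on [3,4]
All positions satisfy it → formula holds.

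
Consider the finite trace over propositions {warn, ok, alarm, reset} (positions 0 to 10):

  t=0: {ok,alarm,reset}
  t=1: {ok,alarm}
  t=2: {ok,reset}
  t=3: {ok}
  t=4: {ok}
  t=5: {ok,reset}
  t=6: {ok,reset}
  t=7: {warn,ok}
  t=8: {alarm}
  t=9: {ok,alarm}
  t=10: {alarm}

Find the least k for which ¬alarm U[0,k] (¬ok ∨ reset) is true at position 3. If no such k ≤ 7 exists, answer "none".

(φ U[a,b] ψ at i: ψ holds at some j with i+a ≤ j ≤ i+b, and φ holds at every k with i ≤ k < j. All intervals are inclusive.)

Need earliest j ≥ 3 with (¬ok ∨ reset), and ¬alarm at every k in [3,j-1].
  j=3: rhs fails.
  j=4: rhs fails.
  j=5: rhs holds; lhs holds on [3,4]. k = 2.

2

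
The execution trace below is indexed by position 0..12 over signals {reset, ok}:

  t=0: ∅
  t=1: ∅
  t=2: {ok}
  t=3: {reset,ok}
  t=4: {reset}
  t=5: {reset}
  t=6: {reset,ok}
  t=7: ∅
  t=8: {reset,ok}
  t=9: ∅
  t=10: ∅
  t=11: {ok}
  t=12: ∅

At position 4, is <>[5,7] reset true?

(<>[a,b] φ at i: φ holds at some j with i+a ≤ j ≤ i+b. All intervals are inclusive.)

No

Check reset at each j in [9,11]:
  j=9: false
  j=10: false
  j=11: false
No position in the window satisfies it → formula fails.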